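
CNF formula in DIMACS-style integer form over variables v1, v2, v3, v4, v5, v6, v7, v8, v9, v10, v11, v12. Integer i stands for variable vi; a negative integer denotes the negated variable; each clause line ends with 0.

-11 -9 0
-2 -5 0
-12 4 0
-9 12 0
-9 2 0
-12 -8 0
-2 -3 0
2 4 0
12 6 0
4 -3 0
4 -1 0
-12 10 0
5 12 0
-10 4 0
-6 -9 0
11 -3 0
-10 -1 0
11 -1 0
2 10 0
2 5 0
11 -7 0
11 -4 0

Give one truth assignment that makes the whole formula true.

v1 = F, v2 = F, v3 = F, v4 = T, v5 = T, v6 = F, v7 = F, v8 = F, v9 = F, v10 = T, v11 = T, v12 = T

Pure literal: v1 appears only negated; assign v1 = False.
Pure literal: v3 appears only negated; assign v3 = False.
Try v2 = False.
  then v9 is forced to False.
  then v4 is forced to True.
  then v10 is forced to True.
  then v5 is forced to True.
  then v11 is forced to True.
For the remaining variables, v6 = False, v7 = False, v8 = False, v12 = True works.
Every clause has at least one true literal under this assignment.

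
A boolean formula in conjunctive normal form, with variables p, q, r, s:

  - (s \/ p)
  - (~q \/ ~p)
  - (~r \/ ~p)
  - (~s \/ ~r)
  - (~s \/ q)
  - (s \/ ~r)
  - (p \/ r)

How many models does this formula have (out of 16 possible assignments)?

1

Satisfying assignments:
  p=1 q=0 r=0 s=0
Count: 1.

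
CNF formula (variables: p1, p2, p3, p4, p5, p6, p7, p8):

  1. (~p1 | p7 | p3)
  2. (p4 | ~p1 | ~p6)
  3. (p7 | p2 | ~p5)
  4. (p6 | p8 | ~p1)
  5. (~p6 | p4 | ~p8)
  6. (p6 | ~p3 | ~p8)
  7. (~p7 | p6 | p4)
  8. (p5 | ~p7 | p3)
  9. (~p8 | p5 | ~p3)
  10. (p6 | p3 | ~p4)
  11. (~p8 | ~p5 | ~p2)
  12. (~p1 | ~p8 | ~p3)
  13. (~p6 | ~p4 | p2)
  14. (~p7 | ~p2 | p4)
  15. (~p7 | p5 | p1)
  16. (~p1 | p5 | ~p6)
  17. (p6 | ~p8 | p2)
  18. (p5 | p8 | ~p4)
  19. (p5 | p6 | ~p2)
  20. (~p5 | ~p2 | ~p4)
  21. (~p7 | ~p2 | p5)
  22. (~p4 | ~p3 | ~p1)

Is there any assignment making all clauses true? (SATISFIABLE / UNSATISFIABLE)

SATISFIABLE

Try p1 = False.
The remaining clauses are satisfied by p2 = True, p3 = True, p4 = False, p5 = True, p6 = False, p7 = False, p8 = False.
Every clause has at least one true literal under this assignment.
So p1=F, p2=T, p3=T, p4=F, p5=T, p6=F, p7=F, p8=F is a satisfying assignment.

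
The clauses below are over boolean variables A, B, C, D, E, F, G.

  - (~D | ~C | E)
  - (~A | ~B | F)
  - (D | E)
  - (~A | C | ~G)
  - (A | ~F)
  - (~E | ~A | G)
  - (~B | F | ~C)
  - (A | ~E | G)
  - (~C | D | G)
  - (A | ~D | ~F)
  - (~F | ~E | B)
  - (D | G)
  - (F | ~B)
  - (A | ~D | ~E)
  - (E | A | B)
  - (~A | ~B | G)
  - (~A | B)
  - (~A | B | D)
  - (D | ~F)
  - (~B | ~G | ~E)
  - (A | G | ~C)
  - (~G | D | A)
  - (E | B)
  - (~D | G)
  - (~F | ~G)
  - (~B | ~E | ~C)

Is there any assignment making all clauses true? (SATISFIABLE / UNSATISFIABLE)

A = True:
  propagation gives B=True, F=True, G=True; an empty clause results — contradiction.
A = False:
  propagation gives F=False, B=False, E=True, G=True; an empty clause results — contradiction.
Every branch closes, so no satisfying assignment exists.

UNSATISFIABLE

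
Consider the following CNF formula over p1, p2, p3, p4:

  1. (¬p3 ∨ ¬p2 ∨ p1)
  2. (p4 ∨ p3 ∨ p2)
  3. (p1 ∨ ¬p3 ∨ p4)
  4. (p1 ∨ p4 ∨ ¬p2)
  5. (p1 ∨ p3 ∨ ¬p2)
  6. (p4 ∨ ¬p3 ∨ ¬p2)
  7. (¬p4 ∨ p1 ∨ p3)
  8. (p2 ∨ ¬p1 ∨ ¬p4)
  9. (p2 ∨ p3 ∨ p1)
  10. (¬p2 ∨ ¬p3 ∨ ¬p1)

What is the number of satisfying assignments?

Satisfying assignments:
  p1=0 p2=0 p3=1 p4=1
  p1=1 p2=0 p3=1 p4=0
  p1=1 p2=1 p3=0 p4=0
  p1=1 p2=1 p3=0 p4=1
That's 4 in total.

4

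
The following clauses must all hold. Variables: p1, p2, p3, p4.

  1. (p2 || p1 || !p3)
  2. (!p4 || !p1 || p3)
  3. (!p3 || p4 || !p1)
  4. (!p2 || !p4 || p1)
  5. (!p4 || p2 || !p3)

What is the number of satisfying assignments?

7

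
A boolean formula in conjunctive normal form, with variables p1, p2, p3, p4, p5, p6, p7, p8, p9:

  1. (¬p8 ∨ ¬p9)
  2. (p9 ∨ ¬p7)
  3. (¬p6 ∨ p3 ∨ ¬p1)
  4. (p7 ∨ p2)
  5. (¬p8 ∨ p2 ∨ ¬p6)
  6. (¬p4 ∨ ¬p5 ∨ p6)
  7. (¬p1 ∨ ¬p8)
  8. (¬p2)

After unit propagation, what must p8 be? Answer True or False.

(¬p2) is a unit clause: p2 = False.
(p2 ∨ p7) with p2 = False leaves only p7, so p7 = True.
In (¬p7 ∨ p9), ¬p7 is now false; p9 must hold, so p9 = True.
(¬p8 ∨ ¬p9) with p9 = True leaves only ¬p8, so p8 = False.

False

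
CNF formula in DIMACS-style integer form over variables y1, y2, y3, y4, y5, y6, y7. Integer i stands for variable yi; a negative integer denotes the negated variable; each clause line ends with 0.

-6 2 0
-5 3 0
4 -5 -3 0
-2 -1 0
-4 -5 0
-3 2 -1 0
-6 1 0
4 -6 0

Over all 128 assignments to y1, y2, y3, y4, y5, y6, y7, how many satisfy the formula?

20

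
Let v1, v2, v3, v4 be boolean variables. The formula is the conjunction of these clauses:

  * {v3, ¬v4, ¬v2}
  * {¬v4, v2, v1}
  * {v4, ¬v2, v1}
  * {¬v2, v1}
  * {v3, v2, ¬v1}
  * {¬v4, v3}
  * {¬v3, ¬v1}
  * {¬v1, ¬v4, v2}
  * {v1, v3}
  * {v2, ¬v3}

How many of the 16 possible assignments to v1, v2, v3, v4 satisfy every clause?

Satisfying assignments:
  v1=1 v2=1 v3=0 v4=0
Count: 1.

1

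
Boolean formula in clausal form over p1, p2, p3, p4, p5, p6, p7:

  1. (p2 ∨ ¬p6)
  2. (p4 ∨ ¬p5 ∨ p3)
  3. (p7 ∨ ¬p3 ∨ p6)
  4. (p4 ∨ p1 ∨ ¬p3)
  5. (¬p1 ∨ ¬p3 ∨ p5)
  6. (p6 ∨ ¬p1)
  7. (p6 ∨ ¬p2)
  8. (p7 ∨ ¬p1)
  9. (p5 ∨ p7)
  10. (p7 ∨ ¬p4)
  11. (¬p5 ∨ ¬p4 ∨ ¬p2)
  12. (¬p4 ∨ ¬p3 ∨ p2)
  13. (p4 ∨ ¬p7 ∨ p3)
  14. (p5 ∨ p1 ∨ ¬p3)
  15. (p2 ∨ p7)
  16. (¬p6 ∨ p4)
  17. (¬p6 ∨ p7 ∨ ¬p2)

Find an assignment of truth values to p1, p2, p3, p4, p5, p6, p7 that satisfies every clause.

p1 = True, p2 = True, p3 = False, p4 = True, p5 = False, p6 = True, p7 = True

Check each clause:
  1. (p2 ∨ ¬p6) — p2 is true.
  2. (p3 ∨ ¬p5 ∨ p4) — ¬p5 is true.
  3. (p7 ∨ p6 ∨ ¬p3) — ¬p3 is true.
  4. (p4 ∨ ¬p3 ∨ p1) — p1 is true.
  5. (¬p1 ∨ p5 ∨ ¬p3) — ¬p3 is true.
  6. (¬p1 ∨ p6) — p6 is true.
  7. (p6 ∨ ¬p2) — p6 is true.
  8. (¬p1 ∨ p7) — p7 is true.
  9. (p5 ∨ p7) — p7 is true.
  10. (¬p4 ∨ p7) — p7 is true.
  11. (¬p4 ∨ ¬p2 ∨ ¬p5) — ¬p5 is true.
  12. (p2 ∨ ¬p3 ∨ ¬p4) — p2 is true.
  13. (p4 ∨ ¬p7 ∨ p3) — p4 is true.
  14. (p1 ∨ ¬p3 ∨ p5) — ¬p3 is true.
  15. (p7 ∨ p2) — p2 is true.
  16. (p4 ∨ ¬p6) — p4 is true.
  17. (¬p6 ∨ p7 ∨ ¬p2) — p7 is true.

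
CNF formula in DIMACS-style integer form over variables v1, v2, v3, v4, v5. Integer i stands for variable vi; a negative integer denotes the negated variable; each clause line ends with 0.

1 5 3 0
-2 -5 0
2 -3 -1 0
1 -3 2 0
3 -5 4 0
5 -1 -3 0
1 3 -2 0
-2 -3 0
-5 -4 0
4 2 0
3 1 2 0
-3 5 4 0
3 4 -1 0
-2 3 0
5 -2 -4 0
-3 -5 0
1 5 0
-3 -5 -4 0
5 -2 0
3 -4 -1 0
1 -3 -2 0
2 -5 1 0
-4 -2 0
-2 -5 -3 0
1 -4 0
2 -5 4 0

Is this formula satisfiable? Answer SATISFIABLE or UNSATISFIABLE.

UNSATISFIABLE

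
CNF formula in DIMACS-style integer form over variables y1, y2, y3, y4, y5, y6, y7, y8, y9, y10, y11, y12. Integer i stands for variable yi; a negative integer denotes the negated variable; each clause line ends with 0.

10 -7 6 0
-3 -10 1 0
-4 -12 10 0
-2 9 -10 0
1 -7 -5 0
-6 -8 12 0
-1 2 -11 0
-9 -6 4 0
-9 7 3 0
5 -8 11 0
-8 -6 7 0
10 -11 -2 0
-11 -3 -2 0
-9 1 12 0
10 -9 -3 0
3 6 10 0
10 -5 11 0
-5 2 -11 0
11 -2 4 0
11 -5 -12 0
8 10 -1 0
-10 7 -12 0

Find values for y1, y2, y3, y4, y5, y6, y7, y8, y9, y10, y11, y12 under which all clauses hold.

y1=1, y2=1, y3=1, y4=1, y5=1, y6=0, y7=0, y8=0, y9=1, y10=1, y11=0, y12=0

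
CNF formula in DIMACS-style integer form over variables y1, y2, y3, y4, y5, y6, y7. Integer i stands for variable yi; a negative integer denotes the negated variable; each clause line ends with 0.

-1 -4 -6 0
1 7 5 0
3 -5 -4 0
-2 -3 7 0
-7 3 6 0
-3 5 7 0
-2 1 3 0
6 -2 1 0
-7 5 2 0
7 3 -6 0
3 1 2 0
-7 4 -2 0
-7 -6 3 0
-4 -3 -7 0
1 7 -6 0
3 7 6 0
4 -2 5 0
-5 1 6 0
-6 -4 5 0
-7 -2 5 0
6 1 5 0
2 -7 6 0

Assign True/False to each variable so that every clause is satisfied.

y1=True  y2=False  y3=True  y4=False  y5=True  y6=True  y7=True

Set y1 = True and propagate.
Try y2 = False.
Try y3 = True.
For the remaining variables, y4 = False, y5 = True, y6 = True, y7 = True works.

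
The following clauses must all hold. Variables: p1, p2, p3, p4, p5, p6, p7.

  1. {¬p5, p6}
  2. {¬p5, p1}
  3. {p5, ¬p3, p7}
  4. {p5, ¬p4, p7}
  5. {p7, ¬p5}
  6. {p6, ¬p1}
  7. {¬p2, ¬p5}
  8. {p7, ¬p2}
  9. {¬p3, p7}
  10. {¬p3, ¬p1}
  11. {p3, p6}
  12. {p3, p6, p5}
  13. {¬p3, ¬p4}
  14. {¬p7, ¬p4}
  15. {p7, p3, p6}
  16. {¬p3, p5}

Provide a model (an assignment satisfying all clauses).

Pure literal: p2 appears only negated; assign p2 = False.
Pure literal: p4 appears only negated; assign p4 = False.
Branch on p1: take p1 = True.
  then p6 is forced to True.
  then p3 is forced to False.
Branch on p5: take p5 = False.
p7 is now unconstrained; take p7 = True.
Every clause has at least one true literal under this assignment.
Check each clause:
  1. {p6, ¬p5} — ¬p5 is true.
  2. {p1, ¬p5} — p1 is true.
  3. {p5, ¬p3, p7} — ¬p3 is true.
  4. {p7, p5, ¬p4} — ¬p4 is true.
  5. {p7, ¬p5} — ¬p5 is true.
  6. {p6, ¬p1} — p6 is true.
  7. {¬p2, ¬p5} — ¬p5 is true.
  8. {p7, ¬p2} — ¬p2 is true.
  9. {¬p3, p7} — ¬p3 is true.
  10. {¬p3, ¬p1} — ¬p3 is true.
  11. {p3, p6} — p6 is true.
  12. {p3, p5, p6} — p6 is true.
  13. {¬p4, ¬p3} — ¬p4 is true.
  14. {¬p4, ¬p7} — ¬p4 is true.
  15. {p6, p7, p3} — p6 is true.
  16. {¬p3, p5} — ¬p3 is true.

p1=T, p2=F, p3=F, p4=F, p5=F, p6=T, p7=T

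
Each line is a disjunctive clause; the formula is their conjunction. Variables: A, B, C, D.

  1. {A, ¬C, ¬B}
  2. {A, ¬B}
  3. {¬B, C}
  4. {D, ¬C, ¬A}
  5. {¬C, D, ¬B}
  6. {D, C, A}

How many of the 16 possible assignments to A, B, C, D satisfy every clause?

Case analysis on C and A:
  C=1, A=1: remaining (B,D) ∈ {(0,1); (1,1)} — 2.
  C=1, A=0: remaining (B,D) ∈ {(0,0); (0,1)} — 2.
  C=0, A=1: remaining (B,D) ∈ {(0,0); (0,1)} — 2.
  C=0, A=0: remaining (B,D) ∈ {(0,1)} — 1.
Total: 2 + 2 + 2 + 1 = 7.

7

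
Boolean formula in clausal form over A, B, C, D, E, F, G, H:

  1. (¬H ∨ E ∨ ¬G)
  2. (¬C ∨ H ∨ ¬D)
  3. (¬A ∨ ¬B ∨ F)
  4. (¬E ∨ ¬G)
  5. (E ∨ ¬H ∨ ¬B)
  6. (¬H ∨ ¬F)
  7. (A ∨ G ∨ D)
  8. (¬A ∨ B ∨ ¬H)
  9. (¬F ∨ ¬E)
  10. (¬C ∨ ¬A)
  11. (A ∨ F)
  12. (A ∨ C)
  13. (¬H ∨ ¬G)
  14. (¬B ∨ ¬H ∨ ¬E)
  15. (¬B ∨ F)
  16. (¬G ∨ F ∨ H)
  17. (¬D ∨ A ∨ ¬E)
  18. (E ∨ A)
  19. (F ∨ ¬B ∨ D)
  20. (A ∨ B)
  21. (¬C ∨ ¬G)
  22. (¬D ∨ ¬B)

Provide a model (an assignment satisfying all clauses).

A=True, B=False, C=False, D=False, E=False, F=True, G=True, H=False

Check each clause:
  1. (¬H ∨ E ∨ ¬G) — ¬H is true.
  2. (¬D ∨ ¬C ∨ H) — ¬D is true.
  3. (¬B ∨ ¬A ∨ F) — ¬B is true.
  4. (¬E ∨ ¬G) — ¬E is true.
  5. (E ∨ ¬H ∨ ¬B) — ¬H is true.
  6. (¬F ∨ ¬H) — ¬H is true.
  7. (A ∨ G ∨ D) — A is true.
  8. (¬H ∨ ¬A ∨ B) — ¬H is true.
  9. (¬F ∨ ¬E) — ¬E is true.
  10. (¬C ∨ ¬A) — ¬C is true.
  11. (A ∨ F) — A is true.
  12. (A ∨ C) — A is true.
  13. (¬G ∨ ¬H) — ¬H is true.
  14. (¬H ∨ ¬B ∨ ¬E) — ¬H is true.
  15. (¬B ∨ F) — F is true.
  16. (F ∨ ¬G ∨ H) — F is true.
  17. (¬D ∨ A ∨ ¬E) — A is true.
  18. (E ∨ A) — A is true.
  19. (¬B ∨ D ∨ F) — F is true.
  20. (A ∨ B) — A is true.
  21. (¬C ∨ ¬G) — ¬C is true.
  22. (¬D ∨ ¬B) — ¬D is true.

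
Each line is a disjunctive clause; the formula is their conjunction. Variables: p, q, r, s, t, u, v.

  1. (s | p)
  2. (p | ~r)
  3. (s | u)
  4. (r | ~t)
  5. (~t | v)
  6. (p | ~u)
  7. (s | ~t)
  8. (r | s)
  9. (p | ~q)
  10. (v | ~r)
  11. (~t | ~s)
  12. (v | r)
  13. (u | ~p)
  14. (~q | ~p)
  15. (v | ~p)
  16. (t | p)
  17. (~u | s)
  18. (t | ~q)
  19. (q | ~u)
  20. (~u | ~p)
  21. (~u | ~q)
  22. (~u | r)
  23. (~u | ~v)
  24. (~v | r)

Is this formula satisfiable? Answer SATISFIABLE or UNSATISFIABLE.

UNSATISFIABLE

p = True:
  propagation gives u=True; an empty clause results — contradiction.
p = False:
  propagation gives s=True, r=False, t=False; an empty clause results — contradiction.
Every branch closes, so no satisfying assignment exists.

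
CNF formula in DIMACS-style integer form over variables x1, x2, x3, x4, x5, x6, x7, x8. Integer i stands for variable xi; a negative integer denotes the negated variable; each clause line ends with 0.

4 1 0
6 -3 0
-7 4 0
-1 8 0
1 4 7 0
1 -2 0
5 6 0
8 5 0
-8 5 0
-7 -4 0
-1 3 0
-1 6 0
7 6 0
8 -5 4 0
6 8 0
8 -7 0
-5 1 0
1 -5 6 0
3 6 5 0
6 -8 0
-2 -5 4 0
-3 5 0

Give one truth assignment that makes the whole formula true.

x1=1, x2=1, x3=1, x4=1, x5=1, x6=1, x7=0, x8=1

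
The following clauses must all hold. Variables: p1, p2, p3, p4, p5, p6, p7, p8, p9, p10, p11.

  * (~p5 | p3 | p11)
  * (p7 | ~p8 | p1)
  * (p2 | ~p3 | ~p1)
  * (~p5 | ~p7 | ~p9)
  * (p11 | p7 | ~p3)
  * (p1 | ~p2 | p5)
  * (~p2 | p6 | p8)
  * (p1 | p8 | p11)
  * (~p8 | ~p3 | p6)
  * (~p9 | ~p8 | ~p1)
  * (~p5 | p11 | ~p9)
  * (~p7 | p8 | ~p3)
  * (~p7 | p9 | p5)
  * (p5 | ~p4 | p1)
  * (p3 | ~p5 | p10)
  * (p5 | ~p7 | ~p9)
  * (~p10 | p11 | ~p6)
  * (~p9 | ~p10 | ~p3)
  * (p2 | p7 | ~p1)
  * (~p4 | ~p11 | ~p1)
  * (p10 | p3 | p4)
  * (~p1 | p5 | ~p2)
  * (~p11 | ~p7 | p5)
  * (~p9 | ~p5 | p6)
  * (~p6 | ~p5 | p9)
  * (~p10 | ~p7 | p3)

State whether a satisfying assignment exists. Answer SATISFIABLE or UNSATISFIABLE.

Set p1 = False and propagate.
Branch on p2: take p2 = True.
  then p5 is forced to True.
Try p3 = True.
The remaining clauses are satisfied by p4 = True, p6 = True, p7 = False, p8 = False, p9 = True, p10 = False, p11 = True.
Every clause has at least one true literal under this assignment.
So p1=False, p2=True, p3=True, p4=True, p5=True, p6=True, p7=False, p8=False, p9=True, p10=False, p11=True is a satisfying assignment.

SATISFIABLE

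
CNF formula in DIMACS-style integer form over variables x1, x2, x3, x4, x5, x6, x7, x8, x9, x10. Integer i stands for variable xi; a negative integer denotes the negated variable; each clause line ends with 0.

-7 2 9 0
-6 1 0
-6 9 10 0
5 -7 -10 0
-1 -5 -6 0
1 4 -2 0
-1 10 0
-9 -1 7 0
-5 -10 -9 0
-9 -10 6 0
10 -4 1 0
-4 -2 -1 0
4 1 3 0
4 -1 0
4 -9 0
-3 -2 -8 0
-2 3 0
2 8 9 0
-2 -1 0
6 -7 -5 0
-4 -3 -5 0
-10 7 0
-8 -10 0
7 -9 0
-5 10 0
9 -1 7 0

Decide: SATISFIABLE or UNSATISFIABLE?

Try x1 = False.
  then x6 is forced to False.
Branch on x2: take x2 = False.
Branch on x3: take x3 = True.
For the remaining variables, x4 = False, x5 = False, x7 = False, x8 = True, x9 = False, x10 = False works.
Every clause has at least one true literal under this assignment.
So x1=False, x2=False, x3=True, x4=False, x5=False, x6=False, x7=False, x8=True, x9=False, x10=False is a satisfying assignment.

SATISFIABLE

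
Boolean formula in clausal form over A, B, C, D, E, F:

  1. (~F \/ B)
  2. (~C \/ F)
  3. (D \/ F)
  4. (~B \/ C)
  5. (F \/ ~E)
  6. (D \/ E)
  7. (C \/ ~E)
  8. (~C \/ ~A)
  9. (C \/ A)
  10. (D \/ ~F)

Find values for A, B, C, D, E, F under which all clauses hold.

Pure literal: D appears only positively; assign D = True.
Try A = False.
  then C is forced to True.
  then F is forced to True.
  then B is forced to True.
E is now unconstrained; take E = False.

A = 0, B = 1, C = 1, D = 1, E = 0, F = 1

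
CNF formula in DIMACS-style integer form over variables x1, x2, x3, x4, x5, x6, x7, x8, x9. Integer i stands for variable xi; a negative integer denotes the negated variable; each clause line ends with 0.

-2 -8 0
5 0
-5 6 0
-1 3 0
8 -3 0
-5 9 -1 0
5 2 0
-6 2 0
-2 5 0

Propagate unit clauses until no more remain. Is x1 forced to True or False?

False

Unit clause (x5) sets x5 = True.
In (¬x5 ∨ x6), ¬x5 is now false; x6 must hold, so x6 = True.
(x2 ∨ ¬x6): since x6 = True, the clause reduces to (x2). x2 = True.
(¬x2 ∨ ¬x8) with x2 = True leaves only ¬x8, so x8 = False.
(¬x3 ∨ x8): since x8 = False, the clause reduces to (¬x3). x3 = False.
(¬x1 ∨ x3): since x3 = False, the clause reduces to (¬x1). x1 = False.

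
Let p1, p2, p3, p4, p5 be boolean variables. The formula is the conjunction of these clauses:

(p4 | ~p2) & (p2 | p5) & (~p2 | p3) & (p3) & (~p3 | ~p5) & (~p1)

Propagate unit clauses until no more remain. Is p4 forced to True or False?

Unit clause (p3) sets p3 = True.
In (~p5 | ~p3), ~p3 is now false; ~p5 must hold, so p5 = False.
(p2 | p5): since p5 = False, the clause reduces to (p2). p2 = True.
From (p4 | ~p2) and p2 = True: p4 = True.

True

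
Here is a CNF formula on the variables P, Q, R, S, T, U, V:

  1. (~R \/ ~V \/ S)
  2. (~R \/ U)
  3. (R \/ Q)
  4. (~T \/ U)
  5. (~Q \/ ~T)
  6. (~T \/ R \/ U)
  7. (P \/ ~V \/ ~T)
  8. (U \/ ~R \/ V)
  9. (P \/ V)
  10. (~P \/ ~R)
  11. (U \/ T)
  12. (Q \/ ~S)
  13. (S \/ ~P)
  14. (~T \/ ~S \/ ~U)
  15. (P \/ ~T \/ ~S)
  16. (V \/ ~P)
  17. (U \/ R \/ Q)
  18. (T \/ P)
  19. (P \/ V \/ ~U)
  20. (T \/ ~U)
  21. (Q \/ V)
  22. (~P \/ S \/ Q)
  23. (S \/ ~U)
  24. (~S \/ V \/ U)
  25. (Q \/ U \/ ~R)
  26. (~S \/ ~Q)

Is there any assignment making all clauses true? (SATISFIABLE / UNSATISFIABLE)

U = True:
  propagation gives T=True, Q=False, R=True, P=False; an empty clause results — contradiction.
U = False:
  propagation gives R=False, Q=True, T=False; an empty clause results — contradiction.
Every branch closes, so no satisfying assignment exists.

UNSATISFIABLE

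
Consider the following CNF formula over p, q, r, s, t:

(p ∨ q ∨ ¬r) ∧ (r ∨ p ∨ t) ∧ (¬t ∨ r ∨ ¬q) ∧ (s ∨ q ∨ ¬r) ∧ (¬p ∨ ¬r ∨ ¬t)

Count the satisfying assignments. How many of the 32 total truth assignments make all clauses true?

15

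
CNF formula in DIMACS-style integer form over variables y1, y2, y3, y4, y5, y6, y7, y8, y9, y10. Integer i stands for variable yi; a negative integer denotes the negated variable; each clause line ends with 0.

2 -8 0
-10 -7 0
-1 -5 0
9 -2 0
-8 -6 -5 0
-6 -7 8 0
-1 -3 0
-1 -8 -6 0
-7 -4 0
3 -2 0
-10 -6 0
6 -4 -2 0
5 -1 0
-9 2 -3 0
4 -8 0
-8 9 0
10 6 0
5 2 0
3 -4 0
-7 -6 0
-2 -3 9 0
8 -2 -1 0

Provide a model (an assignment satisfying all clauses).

y1 = 0, y2 = 0, y3 = 0, y4 = 0, y5 = 1, y6 = 1, y7 = 0, y8 = 0, y9 = 0, y10 = 0

Check each clause:
  1. (¬y8 ∨ y2) — ¬y8 is true.
  2. (¬y10 ∨ ¬y7) — ¬y7 is true.
  3. (¬y1 ∨ ¬y5) — ¬y1 is true.
  4. (¬y2 ∨ y9) — ¬y2 is true.
  5. (¬y8 ∨ ¬y5 ∨ ¬y6) — ¬y8 is true.
  6. (¬y6 ∨ y8 ∨ ¬y7) — ¬y7 is true.
  7. (¬y3 ∨ ¬y1) — ¬y3 is true.
  8. (¬y6 ∨ ¬y1 ∨ ¬y8) — ¬y8 is true.
  9. (¬y4 ∨ ¬y7) — ¬y7 is true.
  10. (y3 ∨ ¬y2) — ¬y2 is true.
  11. (¬y10 ∨ ¬y6) — ¬y10 is true.
  12. (¬y2 ∨ y6 ∨ ¬y4) — ¬y4 is true.
  13. (¬y1 ∨ y5) — y5 is true.
  14. (¬y9 ∨ ¬y3 ∨ y2) — ¬y3 is true.
  15. (y4 ∨ ¬y8) — ¬y8 is true.
  16. (y9 ∨ ¬y8) — ¬y8 is true.
  17. (y10 ∨ y6) — y6 is true.
  18. (y5 ∨ y2) — y5 is true.
  19. (¬y4 ∨ y3) — ¬y4 is true.
  20. (¬y7 ∨ ¬y6) — ¬y7 is true.
  21. (¬y3 ∨ y9 ∨ ¬y2) — ¬y3 is true.
  22. (¬y1 ∨ y8 ∨ ¬y2) — ¬y1 is true.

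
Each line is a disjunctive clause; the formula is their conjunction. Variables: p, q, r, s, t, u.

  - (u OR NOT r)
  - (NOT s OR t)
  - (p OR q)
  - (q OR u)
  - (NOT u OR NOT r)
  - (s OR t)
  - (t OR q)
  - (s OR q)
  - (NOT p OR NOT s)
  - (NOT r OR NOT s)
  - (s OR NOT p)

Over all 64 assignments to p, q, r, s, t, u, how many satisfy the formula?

The models are:
  p=F q=T r=F s=F t=T u=F
  p=F q=T r=F s=F t=T u=T
  p=F q=T r=F s=T t=T u=F
  p=F q=T r=F s=T t=T u=T
That's 4 in total.

4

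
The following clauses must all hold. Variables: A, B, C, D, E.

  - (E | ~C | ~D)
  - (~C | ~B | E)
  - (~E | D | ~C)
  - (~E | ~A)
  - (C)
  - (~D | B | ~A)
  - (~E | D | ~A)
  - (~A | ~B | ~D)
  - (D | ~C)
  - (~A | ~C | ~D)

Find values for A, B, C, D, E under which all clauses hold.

A = False, B = True, C = True, D = True, E = True

Check each clause:
  1. (~C | ~D | E) — E is true.
  2. (~B | E | ~C) — E is true.
  3. (~C | ~E | D) — D is true.
  4. (~A | ~E) — ~A is true.
  5. (C) — C is true.
  6. (~D | ~A | B) — B is true.
  7. (D | ~A | ~E) — D is true.
  8. (~B | ~D | ~A) — ~A is true.
  9. (D | ~C) — D is true.
  10. (~D | ~A | ~C) — ~A is true.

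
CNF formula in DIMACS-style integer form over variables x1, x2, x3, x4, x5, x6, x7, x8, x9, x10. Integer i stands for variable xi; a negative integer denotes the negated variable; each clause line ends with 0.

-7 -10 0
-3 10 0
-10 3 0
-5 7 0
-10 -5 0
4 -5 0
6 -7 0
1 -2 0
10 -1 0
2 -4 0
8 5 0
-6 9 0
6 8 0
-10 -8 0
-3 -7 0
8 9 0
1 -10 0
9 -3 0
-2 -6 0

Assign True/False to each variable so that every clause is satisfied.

x1=F, x2=F, x3=F, x4=F, x5=F, x6=F, x7=F, x8=T, x9=T, x10=F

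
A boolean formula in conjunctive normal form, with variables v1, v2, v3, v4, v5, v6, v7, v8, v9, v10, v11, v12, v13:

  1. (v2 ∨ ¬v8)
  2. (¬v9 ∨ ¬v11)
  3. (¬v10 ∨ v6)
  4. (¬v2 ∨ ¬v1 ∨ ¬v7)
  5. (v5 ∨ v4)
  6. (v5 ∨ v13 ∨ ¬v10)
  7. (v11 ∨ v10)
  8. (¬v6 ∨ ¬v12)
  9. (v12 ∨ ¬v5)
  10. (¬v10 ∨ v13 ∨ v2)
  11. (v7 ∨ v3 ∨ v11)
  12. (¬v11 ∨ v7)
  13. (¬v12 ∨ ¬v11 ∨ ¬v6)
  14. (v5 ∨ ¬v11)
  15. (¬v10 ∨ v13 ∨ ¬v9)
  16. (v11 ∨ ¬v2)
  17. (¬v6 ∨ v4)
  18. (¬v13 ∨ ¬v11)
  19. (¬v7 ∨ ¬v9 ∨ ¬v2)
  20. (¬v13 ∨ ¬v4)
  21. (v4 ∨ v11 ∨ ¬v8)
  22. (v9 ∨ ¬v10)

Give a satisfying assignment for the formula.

v1=False, v2=True, v3=True, v4=True, v5=True, v6=False, v7=True, v8=True, v9=False, v10=False, v11=True, v12=True, v13=False

v1 occurs only negated in the remaining clauses — set v1 = False.
Pure literal: v3 appears only positively; assign v3 = True.
Set v2 = True and propagate.
  then v11 is forced to True.
  then v9 is forced to False.
  then v7 is forced to True.
  then v5 is forced to True.
  then v12 is forced to True.
  then v6 is forced to False.
  then v10 is forced to False.
  then v13 is forced to False.
v4, v8 are now unconstrained; take v4 = True, v8 = True.
Every clause has at least one true literal under this assignment.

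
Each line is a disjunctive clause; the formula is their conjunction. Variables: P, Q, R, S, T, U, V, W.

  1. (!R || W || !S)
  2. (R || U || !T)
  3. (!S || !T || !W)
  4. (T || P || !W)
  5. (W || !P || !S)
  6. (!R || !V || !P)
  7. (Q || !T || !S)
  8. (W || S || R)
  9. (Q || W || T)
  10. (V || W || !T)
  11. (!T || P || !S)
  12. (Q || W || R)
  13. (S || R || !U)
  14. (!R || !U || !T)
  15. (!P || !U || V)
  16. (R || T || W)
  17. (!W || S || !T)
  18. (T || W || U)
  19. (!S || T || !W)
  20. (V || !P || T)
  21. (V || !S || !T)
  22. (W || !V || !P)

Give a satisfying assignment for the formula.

P = F, Q = F, R = T, S = F, T = T, U = F, V = T, W = F

Check each clause:
  1. (!S || !R || W) — !S is true.
  2. (!T || U || R) — R is true.
  3. (!W || !T || !S) — !W is true.
  4. (!W || T || P) — !W is true.
  5. (!S || !P || W) — !S is true.
  6. (!V || !R || !P) — !P is true.
  7. (Q || !T || !S) — !S is true.
  8. (S || W || R) — R is true.
  9. (T || Q || W) — T is true.
  10. (V || W || !T) — V is true.
  11. (!S || !T || P) — !S is true.
  12. (W || R || Q) — R is true.
  13. (S || R || !U) — !U is true.
  14. (!R || !T || !U) — !U is true.
  15. (V || !U || !P) — !U is true.
  16. (T || R || W) — R is true.
  17. (S || !T || !W) — !W is true.
  18. (U || T || W) — T is true.
  19. (!S || !W || T) — !W is true.
  20. (!P || V || T) — T is true.
  21. (V || !S || !T) — !S is true.
  22. (!P || !V || W) — !P is true.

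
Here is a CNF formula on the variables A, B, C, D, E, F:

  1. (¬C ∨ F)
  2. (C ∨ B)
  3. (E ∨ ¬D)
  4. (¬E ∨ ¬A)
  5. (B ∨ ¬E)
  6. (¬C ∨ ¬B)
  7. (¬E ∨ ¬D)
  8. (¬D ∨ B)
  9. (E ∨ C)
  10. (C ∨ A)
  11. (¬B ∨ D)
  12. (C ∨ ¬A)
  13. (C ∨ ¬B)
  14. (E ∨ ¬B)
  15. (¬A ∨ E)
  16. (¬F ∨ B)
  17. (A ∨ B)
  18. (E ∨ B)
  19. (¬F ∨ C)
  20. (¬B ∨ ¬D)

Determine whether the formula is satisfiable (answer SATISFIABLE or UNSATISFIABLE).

B = True:
  propagation gives C=False; an empty clause results — contradiction.
B = False:
  propagation gives C=True, F=True; an empty clause results — contradiction.
Every branch closes, so no satisfying assignment exists.

UNSATISFIABLE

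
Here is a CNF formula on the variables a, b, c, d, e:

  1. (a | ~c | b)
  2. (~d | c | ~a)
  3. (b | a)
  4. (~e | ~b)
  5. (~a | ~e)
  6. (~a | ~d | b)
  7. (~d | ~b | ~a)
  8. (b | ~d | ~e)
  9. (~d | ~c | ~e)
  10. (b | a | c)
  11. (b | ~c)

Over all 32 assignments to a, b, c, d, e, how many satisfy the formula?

Satisfying assignments:
  a=0 b=1 c=0 d=0 e=0
  a=0 b=1 c=0 d=1 e=0
  a=0 b=1 c=1 d=0 e=0
  a=0 b=1 c=1 d=1 e=0
  a=1 b=0 c=0 d=0 e=0
  a=1 b=1 c=0 d=0 e=0
  a=1 b=1 c=1 d=0 e=0
That's 7 in total.

7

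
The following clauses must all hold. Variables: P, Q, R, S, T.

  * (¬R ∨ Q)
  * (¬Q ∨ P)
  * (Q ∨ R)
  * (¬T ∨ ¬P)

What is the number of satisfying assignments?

The models are:
  P=T Q=T R=F S=F T=F
  P=T Q=T R=F S=T T=F
  P=T Q=T R=T S=F T=F
  P=T Q=T R=T S=T T=F
Count: 4.

4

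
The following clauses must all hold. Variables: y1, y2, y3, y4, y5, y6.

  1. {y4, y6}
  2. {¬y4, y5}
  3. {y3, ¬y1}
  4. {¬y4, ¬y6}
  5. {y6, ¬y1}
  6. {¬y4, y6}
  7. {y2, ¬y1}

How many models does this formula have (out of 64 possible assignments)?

Case analysis on y4 and y6:
  y4=T, y6=T: a clause becomes empty — 0.
  y4=T, y6=F: a clause becomes empty — 0.
  y4=F, y6=T: y5 free; 5 ways for (y1,y2,y3) × 2^1 = 10.
  y4=F, y6=F: a clause becomes empty — 0.
Total: 0 + 0 + 10 + 0 = 10.

10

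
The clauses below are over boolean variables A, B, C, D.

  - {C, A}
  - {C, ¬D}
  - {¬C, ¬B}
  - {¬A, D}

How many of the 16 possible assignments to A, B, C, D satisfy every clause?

The models are:
  A=F B=F C=T D=F
  A=F B=F C=T D=T
  A=T B=F C=T D=T
Count: 3.

3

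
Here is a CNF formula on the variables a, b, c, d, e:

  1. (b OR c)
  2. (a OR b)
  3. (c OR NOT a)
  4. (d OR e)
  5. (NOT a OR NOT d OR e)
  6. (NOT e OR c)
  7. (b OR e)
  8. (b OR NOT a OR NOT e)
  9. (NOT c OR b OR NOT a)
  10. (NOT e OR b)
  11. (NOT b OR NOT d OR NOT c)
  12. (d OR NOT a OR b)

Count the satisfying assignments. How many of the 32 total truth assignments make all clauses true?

3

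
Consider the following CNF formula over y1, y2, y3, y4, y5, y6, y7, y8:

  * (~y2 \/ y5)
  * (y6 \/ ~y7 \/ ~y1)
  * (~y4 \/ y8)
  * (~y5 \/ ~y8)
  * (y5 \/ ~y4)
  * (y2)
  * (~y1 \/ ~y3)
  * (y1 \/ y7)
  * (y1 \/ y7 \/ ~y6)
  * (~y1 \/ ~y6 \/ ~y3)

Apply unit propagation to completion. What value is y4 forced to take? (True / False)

False

(y2) is a unit clause: y2 = True.
In (~y2 \/ y5), ~y2 is now false; y5 must hold, so y5 = True.
(~y5 \/ ~y8) with y5 = True leaves only ~y8, so y8 = False.
From (~y4 \/ y8) and y8 = False: y4 = False.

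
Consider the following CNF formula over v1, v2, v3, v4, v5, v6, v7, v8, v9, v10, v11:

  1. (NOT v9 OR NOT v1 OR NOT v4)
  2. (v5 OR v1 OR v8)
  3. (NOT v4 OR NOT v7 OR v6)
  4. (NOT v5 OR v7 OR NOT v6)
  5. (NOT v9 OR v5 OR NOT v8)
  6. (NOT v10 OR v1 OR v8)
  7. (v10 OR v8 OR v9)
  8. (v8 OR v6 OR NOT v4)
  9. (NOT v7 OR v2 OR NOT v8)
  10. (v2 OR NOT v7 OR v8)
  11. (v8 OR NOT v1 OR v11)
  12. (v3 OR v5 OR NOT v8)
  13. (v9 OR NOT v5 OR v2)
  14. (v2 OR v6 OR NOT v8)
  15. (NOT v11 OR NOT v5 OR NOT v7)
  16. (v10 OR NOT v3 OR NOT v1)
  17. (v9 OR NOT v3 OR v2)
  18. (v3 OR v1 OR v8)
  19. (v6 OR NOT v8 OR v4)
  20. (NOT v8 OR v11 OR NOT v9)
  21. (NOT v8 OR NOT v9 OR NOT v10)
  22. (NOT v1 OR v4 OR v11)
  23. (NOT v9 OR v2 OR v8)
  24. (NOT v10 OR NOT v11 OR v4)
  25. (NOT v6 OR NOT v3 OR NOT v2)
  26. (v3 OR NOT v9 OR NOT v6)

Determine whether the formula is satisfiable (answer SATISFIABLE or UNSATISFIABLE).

SATISFIABLE

Set v1 = True and propagate.
Try v2 = True.
Set v3 = False and propagate.
The remaining clauses are satisfied by v4 = True, v5 = False, v6 = True, v7 = False, v8 = False, v9 = False, v10 = True, v11 = True.
Every clause has at least one true literal under this assignment.
So v1 = T, v2 = T, v3 = F, v4 = T, v5 = F, v6 = T, v7 = F, v8 = F, v9 = F, v10 = T, v11 = T is a satisfying assignment.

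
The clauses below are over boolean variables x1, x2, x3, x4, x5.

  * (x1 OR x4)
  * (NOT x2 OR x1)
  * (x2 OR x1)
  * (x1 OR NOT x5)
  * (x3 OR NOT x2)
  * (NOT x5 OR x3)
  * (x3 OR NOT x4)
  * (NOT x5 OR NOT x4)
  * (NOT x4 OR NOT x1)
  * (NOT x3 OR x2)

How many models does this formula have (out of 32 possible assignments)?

The models are:
  x1=T x2=F x3=F x4=F x5=F
  x1=T x2=T x3=T x4=F x5=F
  x1=T x2=T x3=T x4=F x5=T
Count: 3.

3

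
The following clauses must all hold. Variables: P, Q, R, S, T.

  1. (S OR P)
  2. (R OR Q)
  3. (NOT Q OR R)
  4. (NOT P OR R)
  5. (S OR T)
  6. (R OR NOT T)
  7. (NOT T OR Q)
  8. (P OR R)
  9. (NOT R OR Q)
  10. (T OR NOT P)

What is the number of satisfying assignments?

4

Satisfying assignments:
  P=0 Q=1 R=1 S=1 T=0
  P=0 Q=1 R=1 S=1 T=1
  P=1 Q=1 R=1 S=0 T=1
  P=1 Q=1 R=1 S=1 T=1
Count: 4.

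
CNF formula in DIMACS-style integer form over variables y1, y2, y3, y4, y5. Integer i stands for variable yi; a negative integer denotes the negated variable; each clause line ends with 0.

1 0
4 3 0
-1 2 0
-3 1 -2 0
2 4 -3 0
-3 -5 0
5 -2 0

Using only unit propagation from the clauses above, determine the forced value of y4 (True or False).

True

Unit clause (y1) sets y1 = True.
(~y1 \/ y2) with y1 = True leaves only y2, so y2 = True.
From (~y2 \/ y5) and y2 = True: y5 = True.
In (~y5 \/ ~y3), ~y5 is now false; ~y3 must hold, so y3 = False.
From (y4 \/ y3) and y3 = False: y4 = True.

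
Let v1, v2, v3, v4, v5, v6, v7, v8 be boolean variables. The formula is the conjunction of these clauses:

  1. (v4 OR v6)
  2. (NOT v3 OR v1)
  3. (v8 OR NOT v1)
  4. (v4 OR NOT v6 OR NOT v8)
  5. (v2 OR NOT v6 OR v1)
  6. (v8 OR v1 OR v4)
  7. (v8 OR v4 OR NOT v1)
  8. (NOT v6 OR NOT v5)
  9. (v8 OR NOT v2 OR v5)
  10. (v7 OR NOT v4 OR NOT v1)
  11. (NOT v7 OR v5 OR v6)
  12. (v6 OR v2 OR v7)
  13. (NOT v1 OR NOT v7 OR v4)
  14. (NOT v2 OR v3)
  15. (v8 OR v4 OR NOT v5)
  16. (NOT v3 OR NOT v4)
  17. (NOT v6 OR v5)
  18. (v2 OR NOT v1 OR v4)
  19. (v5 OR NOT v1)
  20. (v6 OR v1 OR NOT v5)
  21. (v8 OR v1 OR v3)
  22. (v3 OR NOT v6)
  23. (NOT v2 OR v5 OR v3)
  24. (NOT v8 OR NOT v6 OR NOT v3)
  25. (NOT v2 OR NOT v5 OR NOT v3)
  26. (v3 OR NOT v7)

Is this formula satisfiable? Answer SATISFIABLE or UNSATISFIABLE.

v1 = True:
  propagation gives v8=True, v5=True, v6=False, v4=True; an empty clause results — contradiction.
v1 = False:
  propagation gives v3=False, v2=False, v6=False, v4=True; an empty clause results — contradiction.
Every branch closes, so no satisfying assignment exists.

UNSATISFIABLE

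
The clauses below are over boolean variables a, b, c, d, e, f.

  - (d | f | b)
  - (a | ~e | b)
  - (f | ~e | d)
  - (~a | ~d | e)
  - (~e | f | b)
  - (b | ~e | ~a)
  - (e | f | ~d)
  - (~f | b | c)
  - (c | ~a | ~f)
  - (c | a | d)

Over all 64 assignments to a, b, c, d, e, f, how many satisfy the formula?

19

Split on e, then f.
  e=T, f=T: 5 of the 16 assignments to (a,b,c,d) work.
  e=T, f=F: remaining (a,b,c,d) ∈ {(F,T,F,T); (F,T,T,T); (T,T,F,T); (T,T,T,T)} — 4.
  e=F, f=T: 7 of the 16 assignments to (a,b,c,d) work.
  e=F, f=F: remaining (a,b,c,d) ∈ {(F,T,T,F); (T,T,F,F); (T,T,T,F)} — 3.
Total: 5 + 4 + 7 + 3 = 19.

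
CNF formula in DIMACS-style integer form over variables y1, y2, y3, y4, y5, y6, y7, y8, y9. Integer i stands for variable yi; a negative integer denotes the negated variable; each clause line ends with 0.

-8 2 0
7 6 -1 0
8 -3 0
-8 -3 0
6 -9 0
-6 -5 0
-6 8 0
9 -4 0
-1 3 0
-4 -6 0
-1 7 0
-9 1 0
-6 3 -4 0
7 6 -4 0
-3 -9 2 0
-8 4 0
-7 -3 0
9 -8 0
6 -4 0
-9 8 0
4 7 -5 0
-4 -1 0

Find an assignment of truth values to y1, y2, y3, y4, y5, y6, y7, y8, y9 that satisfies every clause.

Pure literal: y2 appears only positively; assign y2 = True.
Set y1 = False and propagate.
  then y9 is forced to False.
  then y4 is forced to False.
  then y8 is forced to False.
  then y3 is forced to False.
  then y6 is forced to False.
Set y5 = True and propagate.
  then y7 is forced to True.
Every clause has at least one true literal under this assignment.
Check each clause:
  1. (y2 || !y8) — !y8 is true.
  2. (y7 || !y1 || y6) — !y1 is true.
  3. (!y3 || y8) — !y3 is true.
  4. (!y3 || !y8) — !y8 is true.
  5. (y6 || !y9) — !y9 is true.
  6. (!y5 || !y6) — !y6 is true.
  7. (y8 || !y6) — !y6 is true.
  8. (y9 || !y4) — !y4 is true.
  9. (!y1 || y3) — !y1 is true.
  10. (!y4 || !y6) — !y6 is true.
  11. (y7 || !y1) — !y1 is true.
  12. (y1 || !y9) — !y9 is true.
  13. (y3 || !y4 || !y6) — !y6 is true.
  14. (y6 || !y4 || y7) — !y4 is true.
  15. (!y3 || !y9 || y2) — y2 is true.
  16. (y4 || !y8) — !y8 is true.
  17. (!y3 || !y7) — !y3 is true.
  18. (y9 || !y8) — !y8 is true.
  19. (!y4 || y6) — !y4 is true.
  20. (y8 || !y9) — !y9 is true.
  21. (y4 || y7 || !y5) — y7 is true.
  22. (!y1 || !y4) — !y4 is true.

y1 = F, y2 = T, y3 = F, y4 = F, y5 = T, y6 = F, y7 = T, y8 = F, y9 = F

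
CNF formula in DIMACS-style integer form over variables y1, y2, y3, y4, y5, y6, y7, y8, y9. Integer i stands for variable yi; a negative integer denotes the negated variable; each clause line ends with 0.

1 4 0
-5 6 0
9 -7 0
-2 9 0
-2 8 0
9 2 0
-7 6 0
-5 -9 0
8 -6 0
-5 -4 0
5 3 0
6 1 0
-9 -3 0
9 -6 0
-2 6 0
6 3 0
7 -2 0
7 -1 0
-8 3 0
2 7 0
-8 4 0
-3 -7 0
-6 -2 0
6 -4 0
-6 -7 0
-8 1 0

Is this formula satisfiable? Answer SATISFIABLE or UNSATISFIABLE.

y6 = True:
  propagation gives y8=True, y9=True, y5=False, y3=True; an empty clause results — contradiction.
y6 = False:
  propagation gives y5=False, y7=False, y3=True, y1=True; an empty clause results — contradiction.
Every branch closes, so no satisfying assignment exists.

UNSATISFIABLE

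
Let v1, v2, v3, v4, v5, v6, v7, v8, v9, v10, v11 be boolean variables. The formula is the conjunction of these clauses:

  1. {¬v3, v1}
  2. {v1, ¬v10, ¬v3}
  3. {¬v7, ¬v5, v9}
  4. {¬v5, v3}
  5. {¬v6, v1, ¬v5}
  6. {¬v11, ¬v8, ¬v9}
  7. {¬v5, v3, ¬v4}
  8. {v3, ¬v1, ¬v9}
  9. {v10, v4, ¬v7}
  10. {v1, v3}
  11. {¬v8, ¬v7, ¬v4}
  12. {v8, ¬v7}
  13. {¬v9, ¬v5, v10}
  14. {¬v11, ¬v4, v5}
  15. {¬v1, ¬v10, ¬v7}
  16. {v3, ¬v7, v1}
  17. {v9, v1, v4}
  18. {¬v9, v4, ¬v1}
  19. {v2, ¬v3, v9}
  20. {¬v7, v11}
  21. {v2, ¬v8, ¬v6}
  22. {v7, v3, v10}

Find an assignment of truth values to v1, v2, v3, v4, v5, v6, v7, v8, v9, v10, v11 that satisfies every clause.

v1=True, v2=True, v3=True, v4=False, v5=True, v6=False, v7=False, v8=False, v9=False, v10=False, v11=False

Check each clause:
  1. {¬v3, v1} — v1 is true.
  2. {¬v3, v1, ¬v10} — v1 is true.
  3. {¬v5, v9, ¬v7} — ¬v7 is true.
  4. {v3, ¬v5} — v3 is true.
  5. {¬v6, ¬v5, v1} — v1 is true.
  6. {¬v11, ¬v9, ¬v8} — ¬v8 is true.
  7. {¬v5, ¬v4, v3} — v3 is true.
  8. {¬v9, ¬v1, v3} — v3 is true.
  9. {v4, ¬v7, v10} — ¬v7 is true.
  10. {v1, v3} — v1 is true.
  11. {¬v8, ¬v7, ¬v4} — ¬v8 is true.
  12. {v8, ¬v7} — ¬v7 is true.
  13. {v10, ¬v9, ¬v5} — ¬v9 is true.
  14. {v5, ¬v11, ¬v4} — ¬v11 is true.
  15. {¬v7, ¬v1, ¬v10} — ¬v7 is true.
  16. {v3, ¬v7, v1} — v1 is true.
  17. {v4, v9, v1} — v1 is true.
  18. {v4, ¬v9, ¬v1} — ¬v9 is true.
  19. {v9, v2, ¬v3} — v2 is true.
  20. {¬v7, v11} — ¬v7 is true.
  21. {¬v6, v2, ¬v8} — ¬v8 is true.
  22. {v10, v7, v3} — v3 is true.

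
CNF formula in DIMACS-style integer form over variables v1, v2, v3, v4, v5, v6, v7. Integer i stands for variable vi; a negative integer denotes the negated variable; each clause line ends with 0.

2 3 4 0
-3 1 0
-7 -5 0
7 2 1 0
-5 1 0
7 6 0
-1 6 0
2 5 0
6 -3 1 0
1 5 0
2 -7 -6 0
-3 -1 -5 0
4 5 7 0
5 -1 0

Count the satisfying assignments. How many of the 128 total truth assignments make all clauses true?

The models are:
  v1=1 v2=0 v3=0 v4=1 v5=1 v6=1 v7=0
  v1=1 v2=1 v3=0 v4=0 v5=1 v6=1 v7=0
  v1=1 v2=1 v3=0 v4=1 v5=1 v6=1 v7=0
That's 3 in total.

3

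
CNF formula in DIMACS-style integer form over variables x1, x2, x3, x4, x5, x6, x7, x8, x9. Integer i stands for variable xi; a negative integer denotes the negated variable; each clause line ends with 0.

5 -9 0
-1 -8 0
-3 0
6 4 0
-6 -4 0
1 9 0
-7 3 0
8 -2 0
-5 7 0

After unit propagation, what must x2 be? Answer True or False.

False

Unit clause (!x3) sets x3 = False.
(x3 || !x7) with x3 = False leaves only !x7, so x7 = False.
(x7 || !x5) with x7 = False leaves only !x5, so x5 = False.
(!x9 || x5): since x5 = False, the clause reduces to (!x9). x9 = False.
(x9 || x1) with x9 = False leaves only x1, so x1 = True.
From (!x1 || !x8) and x1 = True: x8 = False.
In (!x2 || x8), x8 is now false; !x2 must hold, so x2 = False.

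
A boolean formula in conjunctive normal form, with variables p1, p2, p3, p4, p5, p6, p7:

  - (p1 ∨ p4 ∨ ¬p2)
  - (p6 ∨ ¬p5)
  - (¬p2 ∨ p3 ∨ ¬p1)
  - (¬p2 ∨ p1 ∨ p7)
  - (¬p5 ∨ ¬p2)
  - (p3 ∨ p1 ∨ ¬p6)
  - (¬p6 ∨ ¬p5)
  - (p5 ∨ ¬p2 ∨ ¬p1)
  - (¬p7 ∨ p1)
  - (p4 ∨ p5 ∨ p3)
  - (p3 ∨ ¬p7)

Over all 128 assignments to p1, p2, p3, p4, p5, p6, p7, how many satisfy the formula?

15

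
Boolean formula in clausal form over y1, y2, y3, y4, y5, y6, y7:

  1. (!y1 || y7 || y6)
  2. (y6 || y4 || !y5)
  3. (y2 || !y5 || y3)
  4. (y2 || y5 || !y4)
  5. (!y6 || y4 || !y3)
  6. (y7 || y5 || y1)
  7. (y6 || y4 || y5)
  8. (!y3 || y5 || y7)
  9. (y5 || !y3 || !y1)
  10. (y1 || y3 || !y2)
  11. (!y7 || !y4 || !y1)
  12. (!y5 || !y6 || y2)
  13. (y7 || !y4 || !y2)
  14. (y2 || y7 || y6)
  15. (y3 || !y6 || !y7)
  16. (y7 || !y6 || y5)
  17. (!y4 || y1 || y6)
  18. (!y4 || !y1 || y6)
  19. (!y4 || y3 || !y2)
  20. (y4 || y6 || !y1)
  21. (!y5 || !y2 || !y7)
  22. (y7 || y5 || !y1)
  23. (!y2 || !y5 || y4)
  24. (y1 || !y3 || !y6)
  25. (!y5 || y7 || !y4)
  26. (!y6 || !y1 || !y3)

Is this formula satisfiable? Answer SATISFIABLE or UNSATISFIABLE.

UNSATISFIABLE

y5 = True:
  y6 = True:
    propagation gives y2=True, y7=False, y4=False; an empty clause results — contradiction.
  y6 = False:
    propagation gives y4=True, y1=True; an empty clause results — contradiction.
y5 = False:
  y1 = True:
    propagation gives y3=False, y7=True, y4=False, y6=True; an empty clause results — contradiction.
  y1 = False:
    y3 = True:
      propagation gives y6=False, y4=True; contradiction.
    y3 = False:
      propagation gives y2=False, y4=False, y6=True; contradiction.
Every branch closes, so no satisfying assignment exists.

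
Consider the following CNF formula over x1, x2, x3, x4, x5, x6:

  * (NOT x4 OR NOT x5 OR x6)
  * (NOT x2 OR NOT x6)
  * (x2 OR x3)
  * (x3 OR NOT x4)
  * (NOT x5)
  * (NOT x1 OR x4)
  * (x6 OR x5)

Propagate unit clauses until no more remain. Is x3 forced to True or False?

Unit clause (NOT x5) sets x5 = False.
(x5 OR x6) with x5 = False leaves only x6, so x6 = True.
In (NOT x6 OR NOT x2), NOT x6 is now false; NOT x2 must hold, so x2 = False.
In (x3 OR x2), x2 is now false; x3 must hold, so x3 = True.

True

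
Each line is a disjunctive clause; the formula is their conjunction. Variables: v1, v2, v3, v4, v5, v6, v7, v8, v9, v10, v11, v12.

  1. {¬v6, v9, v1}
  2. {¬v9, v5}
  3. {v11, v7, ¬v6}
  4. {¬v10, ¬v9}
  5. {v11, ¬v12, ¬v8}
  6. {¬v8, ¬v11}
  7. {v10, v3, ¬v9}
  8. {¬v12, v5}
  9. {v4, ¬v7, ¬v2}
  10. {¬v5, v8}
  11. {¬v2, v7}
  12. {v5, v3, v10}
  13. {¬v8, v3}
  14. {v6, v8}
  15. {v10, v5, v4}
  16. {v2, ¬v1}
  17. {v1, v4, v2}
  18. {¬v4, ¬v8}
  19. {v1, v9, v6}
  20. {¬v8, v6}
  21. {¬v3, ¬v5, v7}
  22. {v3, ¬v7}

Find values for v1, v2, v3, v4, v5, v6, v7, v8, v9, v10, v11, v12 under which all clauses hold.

Pure literal: v12 appears only negated; assign v12 = False.
Set v1 = True and propagate.
  then v2 is forced to True.
  then v7 is forced to True.
  then v4 is forced to True.
  then v8 is forced to False.
  then v5 is forced to False.
  then v9 is forced to False.
  then v6 is forced to True.
  then v3 is forced to True.
v10, v11 are now unconstrained; take v10 = True, v11 = True.
Every clause has at least one true literal under this assignment.

v1=True  v2=True  v3=True  v4=True  v5=False  v6=True  v7=True  v8=False  v9=False  v10=True  v11=True  v12=False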